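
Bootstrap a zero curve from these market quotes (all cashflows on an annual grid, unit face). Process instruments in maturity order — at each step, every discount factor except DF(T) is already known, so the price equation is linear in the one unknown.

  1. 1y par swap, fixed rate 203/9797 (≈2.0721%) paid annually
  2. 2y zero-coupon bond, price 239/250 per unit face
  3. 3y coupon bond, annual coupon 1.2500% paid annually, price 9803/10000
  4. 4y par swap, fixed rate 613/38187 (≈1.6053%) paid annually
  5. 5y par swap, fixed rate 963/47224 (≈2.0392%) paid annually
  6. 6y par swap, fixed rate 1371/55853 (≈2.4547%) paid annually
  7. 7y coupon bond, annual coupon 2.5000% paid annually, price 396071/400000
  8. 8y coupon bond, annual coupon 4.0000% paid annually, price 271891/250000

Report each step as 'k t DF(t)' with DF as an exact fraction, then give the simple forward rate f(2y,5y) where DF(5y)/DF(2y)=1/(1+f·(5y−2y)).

step 1 [1y] swap r/1=203/9797: DF=(1 − 203/9797·(0))/(1+203/9797) = 9797/10000 ≈ 0.979700
step 2 [2y] zero: DF = P = 239/250 ≈ 0.956000
step 3 [3y] bond c/1=1/80: DF=(9803/10000 − 1/80·(0.979700+0.956000))/(1+1/80) = 9443/10000 ≈ 0.944300
step 4 [4y] swap r/1=613/38187: DF=(1 − 613/38187·(0.979700+0.956000+0.944300))/(1+613/38187) = 9387/10000 ≈ 0.938700
step 5 [5y] swap r/1=963/47224: DF=(1 − 963/47224·(0.979700+0.956000+0.944300+0.938700))/(1+963/47224) = 9037/10000 ≈ 0.903700
step 6 [6y] swap r/1=1371/55853: DF=(1 − 1371/55853·(0.979700+0.956000+0.944300+0.938700+0.903700))/(1+1371/55853) = 8629/10000 ≈ 0.862900
step 7 [7y] bond c/1=1/40: DF=(396071/400000 − 1/40·(0.979700+0.956000+0.944300+0.938700+0.903700+0.862900))/(1+1/40) = 4149/5000 ≈ 0.829800
step 8 [8y] bond c/1=1/25: DF=(271891/250000 − 1/25·(0.979700+0.956000+0.944300+0.938700+0.903700+0.862900+0.829800))/(1+1/25) = 799/1000 ≈ 0.799000

1 1 9797/10000
2 2 239/250
3 3 9443/10000
4 4 9387/10000
5 5 9037/10000
6 6 8629/10000
7 7 4149/5000
8 8 799/1000
f(2y,5y) = ((239/250)/(9037/10000) − 1)/(3) = 523/27111 ≈ 1.9291%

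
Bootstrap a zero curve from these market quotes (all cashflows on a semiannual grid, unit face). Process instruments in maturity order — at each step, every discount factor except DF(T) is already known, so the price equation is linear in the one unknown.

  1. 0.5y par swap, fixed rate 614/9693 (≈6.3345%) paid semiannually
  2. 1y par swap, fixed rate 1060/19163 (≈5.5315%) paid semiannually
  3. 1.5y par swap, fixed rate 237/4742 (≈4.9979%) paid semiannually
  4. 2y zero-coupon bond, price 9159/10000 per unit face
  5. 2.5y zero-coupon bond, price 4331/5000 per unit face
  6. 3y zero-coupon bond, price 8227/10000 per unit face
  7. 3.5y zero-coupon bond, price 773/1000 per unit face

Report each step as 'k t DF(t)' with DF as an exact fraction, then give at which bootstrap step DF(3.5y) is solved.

step 1 [0.5y] swap r/2=307/9693: DF=(1 − 307/9693·(0))/(1+307/9693) = 9693/10000 ≈ 0.969300
step 2 [1y] swap r/2=530/19163: DF=(1 − 530/19163·(0.969300))/(1+530/19163) = 947/1000 ≈ 0.947000
step 3 [1.5y] swap r/2=237/9484: DF=(1 − 237/9484·(0.969300+0.947000))/(1+237/9484) = 9289/10000 ≈ 0.928900
step 4 [2y] zero: DF = P = 9159/10000 ≈ 0.915900
step 5 [2.5y] zero: DF = P = 4331/5000 ≈ 0.866200
step 6 [3y] zero: DF = P = 8227/10000 ≈ 0.822700
step 7 [3.5y] zero: DF = P = 773/1000 ≈ 0.773000

1 1/2 9693/10000
2 1 947/1000
3 3/2 9289/10000
4 2 9159/10000
5 5/2 4331/5000
6 3 8227/10000
7 7/2 773/1000
DF(3.5y) is solved at step 7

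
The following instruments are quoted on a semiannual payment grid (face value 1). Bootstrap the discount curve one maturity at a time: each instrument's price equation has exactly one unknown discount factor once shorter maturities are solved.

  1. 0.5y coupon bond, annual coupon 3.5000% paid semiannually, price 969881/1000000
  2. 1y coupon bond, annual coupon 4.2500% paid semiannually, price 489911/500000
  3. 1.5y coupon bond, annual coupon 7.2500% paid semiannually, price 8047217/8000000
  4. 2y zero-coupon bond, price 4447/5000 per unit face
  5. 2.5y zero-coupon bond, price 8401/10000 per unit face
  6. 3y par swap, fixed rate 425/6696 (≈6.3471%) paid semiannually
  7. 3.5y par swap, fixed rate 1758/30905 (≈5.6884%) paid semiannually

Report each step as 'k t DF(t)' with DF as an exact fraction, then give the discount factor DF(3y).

step 1 [0.5y] bond c/2=7/400: DF=(969881/1000000 − 7/400·(0))/(1+7/400) = 2383/2500 ≈ 0.953200
step 2 [1y] bond c/2=17/800: DF=(489911/500000 − 17/800·(0.953200))/(1+17/800) = 2349/2500 ≈ 0.939600
step 3 [1.5y] bond c/2=29/800: DF=(8047217/8000000 − 29/800·(0.953200+0.939600))/(1+29/800) = 1809/2000 ≈ 0.904500
step 4 [2y] zero: DF = P = 4447/5000 ≈ 0.889400
step 5 [2.5y] zero: DF = P = 8401/10000 ≈ 0.840100
step 6 [3y] swap r/2=425/13392: DF=(1 − 425/13392·(0.953200+0.939600+0.904500+0.889400+0.840100))/(1+425/13392) = 83/100 ≈ 0.830000
step 7 [3.5y] swap r/2=879/30905: DF=(1 − 879/30905·(0.953200+0.939600+0.904500+0.889400+0.840100+0.830000))/(1+879/30905) = 4121/5000 ≈ 0.824200

1 1/2 2383/2500
2 1 2349/2500
3 3/2 1809/2000
4 2 4447/5000
5 5/2 8401/10000
6 3 83/100
7 7/2 4121/5000
DF(3y) = 83/100 ≈ 0.830000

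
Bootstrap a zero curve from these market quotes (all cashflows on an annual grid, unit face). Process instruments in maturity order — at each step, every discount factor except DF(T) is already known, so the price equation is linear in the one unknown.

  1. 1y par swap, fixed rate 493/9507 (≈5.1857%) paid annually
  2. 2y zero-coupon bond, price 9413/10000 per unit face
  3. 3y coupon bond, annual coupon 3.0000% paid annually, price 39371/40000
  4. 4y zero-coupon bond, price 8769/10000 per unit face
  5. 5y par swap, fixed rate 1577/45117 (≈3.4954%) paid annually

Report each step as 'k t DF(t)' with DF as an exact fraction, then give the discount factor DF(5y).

1 1 9507/10000
2 2 9413/10000
3 3 1801/2000
4 4 8769/10000
5 5 8423/10000
DF(5y) = 8423/10000 ≈ 0.842300

step 1 [1y] swap r/1=493/9507: DF=(1 − 493/9507·(0))/(1+493/9507) = 9507/10000 ≈ 0.950700
step 2 [2y] zero: DF = P = 9413/10000 ≈ 0.941300
step 3 [3y] bond c/1=3/100: DF=(39371/40000 − 3/100·(0.950700+0.941300))/(1+3/100) = 1801/2000 ≈ 0.900500
step 4 [4y] zero: DF = P = 8769/10000 ≈ 0.876900
step 5 [5y] swap r/1=1577/45117: DF=(1 − 1577/45117·(0.950700+0.941300+0.900500+0.876900))/(1+1577/45117) = 8423/10000 ≈ 0.842300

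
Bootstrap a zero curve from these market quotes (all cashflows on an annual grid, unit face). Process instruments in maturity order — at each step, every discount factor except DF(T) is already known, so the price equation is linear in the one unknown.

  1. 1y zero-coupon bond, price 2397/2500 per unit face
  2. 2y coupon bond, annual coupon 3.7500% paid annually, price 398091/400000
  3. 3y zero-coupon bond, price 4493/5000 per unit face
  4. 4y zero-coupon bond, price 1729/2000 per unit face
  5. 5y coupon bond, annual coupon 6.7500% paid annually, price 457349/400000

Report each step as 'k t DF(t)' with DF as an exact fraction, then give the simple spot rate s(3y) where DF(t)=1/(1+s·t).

step 1 [1y] zero: DF = P = 2397/2500 ≈ 0.958800
step 2 [2y] bond c/1=3/80: DF=(398091/400000 − 3/80·(0.958800))/(1+3/80) = 4623/5000 ≈ 0.924600
step 3 [3y] zero: DF = P = 4493/5000 ≈ 0.898600
step 4 [4y] zero: DF = P = 1729/2000 ≈ 0.864500
step 5 [5y] bond c/1=27/400: DF=(457349/400000 − 27/400·(0.958800+0.924600+0.898600+0.864500))/(1+27/400) = 1681/2000 ≈ 0.840500

1 1 2397/2500
2 2 4623/5000
3 3 4493/5000
4 4 1729/2000
5 5 1681/2000
s(3y) = (1/(4493/5000) − 1)/(3) = 169/4493 ≈ 3.7614%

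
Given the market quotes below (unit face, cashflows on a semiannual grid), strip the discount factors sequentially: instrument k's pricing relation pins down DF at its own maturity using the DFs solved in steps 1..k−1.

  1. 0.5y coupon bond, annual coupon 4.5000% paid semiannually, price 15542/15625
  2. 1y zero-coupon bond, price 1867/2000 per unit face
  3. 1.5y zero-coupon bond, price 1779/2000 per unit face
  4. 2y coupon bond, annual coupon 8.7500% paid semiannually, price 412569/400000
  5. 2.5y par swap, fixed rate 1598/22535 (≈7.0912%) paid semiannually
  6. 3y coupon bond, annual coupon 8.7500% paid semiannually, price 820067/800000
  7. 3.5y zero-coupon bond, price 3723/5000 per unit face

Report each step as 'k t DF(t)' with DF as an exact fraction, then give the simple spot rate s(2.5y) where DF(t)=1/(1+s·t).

1 1/2 608/625
2 1 1867/2000
3 3/2 1779/2000
4 2 871/1000
5 5/2 4201/5000
6 3 1983/2500
7 7/2 3723/5000
s(2.5y) = (1/(4201/5000) − 1)/(5/2) = 1598/21005 ≈ 7.6077%

step 1 [0.5y] bond c/2=9/400: DF=(15542/15625 − 9/400·(0))/(1+9/400) = 608/625 ≈ 0.972800
step 2 [1y] zero: DF = P = 1867/2000 ≈ 0.933500
step 3 [1.5y] zero: DF = P = 1779/2000 ≈ 0.889500
step 4 [2y] bond c/2=7/160: DF=(412569/400000 − 7/160·(0.972800+0.933500+0.889500))/(1+7/160) = 871/1000 ≈ 0.871000
step 5 [2.5y] swap r/2=799/22535: DF=(1 − 799/22535·(0.972800+0.933500+0.889500+0.871000))/(1+799/22535) = 4201/5000 ≈ 0.840200
step 6 [3y] bond c/2=7/160: DF=(820067/800000 − 7/160·(0.972800+0.933500+0.889500+0.871000+0.840200))/(1+7/160) = 1983/2500 ≈ 0.793200
step 7 [3.5y] zero: DF = P = 3723/5000 ≈ 0.744600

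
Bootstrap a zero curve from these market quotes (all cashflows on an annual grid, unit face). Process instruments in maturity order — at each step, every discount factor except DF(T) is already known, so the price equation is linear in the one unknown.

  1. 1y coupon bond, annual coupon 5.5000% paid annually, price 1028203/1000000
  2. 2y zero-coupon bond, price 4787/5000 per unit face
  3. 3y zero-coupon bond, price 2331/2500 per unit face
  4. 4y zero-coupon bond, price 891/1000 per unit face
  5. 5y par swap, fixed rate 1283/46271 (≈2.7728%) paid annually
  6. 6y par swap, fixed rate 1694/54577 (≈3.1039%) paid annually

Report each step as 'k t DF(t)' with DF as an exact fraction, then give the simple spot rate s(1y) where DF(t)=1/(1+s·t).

1 1 4873/5000
2 2 4787/5000
3 3 2331/2500
4 4 891/1000
5 5 8717/10000
6 6 4153/5000
s(1y) = (1/(4873/5000) − 1)/(1) = 127/4873 ≈ 2.6062%

step 1 [1y] bond c/1=11/200: DF=(1028203/1000000 − 11/200·(0))/(1+11/200) = 4873/5000 ≈ 0.974600
step 2 [2y] zero: DF = P = 4787/5000 ≈ 0.957400
step 3 [3y] zero: DF = P = 2331/2500 ≈ 0.932400
step 4 [4y] zero: DF = P = 891/1000 ≈ 0.891000
step 5 [5y] swap r/1=1283/46271: DF=(1 − 1283/46271·(0.974600+0.957400+0.932400+0.891000))/(1+1283/46271) = 8717/10000 ≈ 0.871700
step 6 [6y] swap r/1=1694/54577: DF=(1 − 1694/54577·(0.974600+0.957400+0.932400+0.891000+0.871700))/(1+1694/54577) = 4153/5000 ≈ 0.830600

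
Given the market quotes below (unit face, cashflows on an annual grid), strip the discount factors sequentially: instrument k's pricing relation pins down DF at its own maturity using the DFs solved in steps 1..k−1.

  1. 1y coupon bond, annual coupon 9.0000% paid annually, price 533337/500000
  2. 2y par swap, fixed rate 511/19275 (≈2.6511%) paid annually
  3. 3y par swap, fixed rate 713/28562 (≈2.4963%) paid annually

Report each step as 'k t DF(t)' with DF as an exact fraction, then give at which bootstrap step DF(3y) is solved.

1 1 4893/5000
2 2 9489/10000
3 3 9287/10000
DF(3y) is solved at step 3

step 1 [1y] bond c/1=9/100: DF=(533337/500000 − 9/100·(0))/(1+9/100) = 4893/5000 ≈ 0.978600
step 2 [2y] swap r/1=511/19275: DF=(1 − 511/19275·(0.978600))/(1+511/19275) = 9489/10000 ≈ 0.948900
step 3 [3y] swap r/1=713/28562: DF=(1 − 713/28562·(0.978600+0.948900))/(1+713/28562) = 9287/10000 ≈ 0.928700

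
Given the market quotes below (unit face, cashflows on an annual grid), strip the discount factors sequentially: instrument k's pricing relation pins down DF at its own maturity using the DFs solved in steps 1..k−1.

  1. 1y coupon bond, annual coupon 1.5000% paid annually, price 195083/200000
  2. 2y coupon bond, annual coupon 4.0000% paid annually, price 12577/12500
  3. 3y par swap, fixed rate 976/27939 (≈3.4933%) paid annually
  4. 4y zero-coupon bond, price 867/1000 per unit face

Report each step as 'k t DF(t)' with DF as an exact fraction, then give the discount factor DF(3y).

step 1 [1y] bond c/1=3/200: DF=(195083/200000 − 3/200·(0))/(1+3/200) = 961/1000 ≈ 0.961000
step 2 [2y] bond c/1=1/25: DF=(12577/12500 − 1/25·(0.961000))/(1+1/25) = 1861/2000 ≈ 0.930500
step 3 [3y] swap r/1=976/27939: DF=(1 − 976/27939·(0.961000+0.930500))/(1+976/27939) = 564/625 ≈ 0.902400
step 4 [4y] zero: DF = P = 867/1000 ≈ 0.867000

1 1 961/1000
2 2 1861/2000
3 3 564/625
4 4 867/1000
DF(3y) = 564/625 ≈ 0.902400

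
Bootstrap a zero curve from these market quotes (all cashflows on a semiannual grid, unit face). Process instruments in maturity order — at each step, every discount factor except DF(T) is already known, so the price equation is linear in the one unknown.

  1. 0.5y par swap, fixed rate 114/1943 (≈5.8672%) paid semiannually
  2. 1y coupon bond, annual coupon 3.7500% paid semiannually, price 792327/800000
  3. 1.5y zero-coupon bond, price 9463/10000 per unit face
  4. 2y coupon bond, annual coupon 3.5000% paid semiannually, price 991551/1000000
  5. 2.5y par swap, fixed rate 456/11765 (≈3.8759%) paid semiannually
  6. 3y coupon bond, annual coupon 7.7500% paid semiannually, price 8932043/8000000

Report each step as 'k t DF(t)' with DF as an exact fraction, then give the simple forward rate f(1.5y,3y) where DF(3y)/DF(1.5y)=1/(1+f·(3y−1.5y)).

step 1 [0.5y] swap r/2=57/1943: DF=(1 − 57/1943·(0))/(1+57/1943) = 1943/2000 ≈ 0.971500
step 2 [1y] bond c/2=3/160: DF=(792327/800000 − 3/160·(0.971500))/(1+3/160) = 9543/10000 ≈ 0.954300
step 3 [1.5y] zero: DF = P = 9463/10000 ≈ 0.946300
step 4 [2y] bond c/2=7/400: DF=(991551/1000000 − 7/400·(0.971500+0.954300+0.946300))/(1+7/400) = 9251/10000 ≈ 0.925100
step 5 [2.5y] swap r/2=228/11765: DF=(1 − 228/11765·(0.971500+0.954300+0.946300+0.925100))/(1+228/11765) = 568/625 ≈ 0.908800
step 6 [3y] bond c/2=31/800: DF=(8932043/8000000 − 31/800·(0.971500+0.954300+0.946300+0.925100+0.908800))/(1+31/800) = 8993/10000 ≈ 0.899300

1 1/2 1943/2000
2 1 9543/10000
3 3/2 9463/10000
4 2 9251/10000
5 5/2 568/625
6 3 8993/10000
f(1.5y,3y) = ((9463/10000)/(8993/10000) − 1)/(3/2) = 940/26979 ≈ 3.4842%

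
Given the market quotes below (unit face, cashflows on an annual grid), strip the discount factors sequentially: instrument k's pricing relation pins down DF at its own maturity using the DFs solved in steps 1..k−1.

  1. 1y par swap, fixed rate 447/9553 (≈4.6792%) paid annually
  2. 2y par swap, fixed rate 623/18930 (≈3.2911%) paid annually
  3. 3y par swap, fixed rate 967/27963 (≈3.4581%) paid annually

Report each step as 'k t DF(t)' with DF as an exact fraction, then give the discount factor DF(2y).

1 1 9553/10000
2 2 9377/10000
3 3 9033/10000
DF(2y) = 9377/10000 ≈ 0.937700

step 1 [1y] swap r/1=447/9553: DF=(1 − 447/9553·(0))/(1+447/9553) = 9553/10000 ≈ 0.955300
step 2 [2y] swap r/1=623/18930: DF=(1 − 623/18930·(0.955300))/(1+623/18930) = 9377/10000 ≈ 0.937700
step 3 [3y] swap r/1=967/27963: DF=(1 − 967/27963·(0.955300+0.937700))/(1+967/27963) = 9033/10000 ≈ 0.903300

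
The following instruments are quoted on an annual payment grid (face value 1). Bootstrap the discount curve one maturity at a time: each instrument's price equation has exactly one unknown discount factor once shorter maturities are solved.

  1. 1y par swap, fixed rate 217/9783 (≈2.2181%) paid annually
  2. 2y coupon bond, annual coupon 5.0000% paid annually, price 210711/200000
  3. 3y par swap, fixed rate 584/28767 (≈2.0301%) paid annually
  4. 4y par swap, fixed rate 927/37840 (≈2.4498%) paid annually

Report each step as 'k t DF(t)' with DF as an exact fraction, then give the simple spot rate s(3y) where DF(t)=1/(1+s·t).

step 1 [1y] swap r/1=217/9783: DF=(1 − 217/9783·(0))/(1+217/9783) = 9783/10000 ≈ 0.978300
step 2 [2y] bond c/1=1/20: DF=(210711/200000 − 1/20·(0.978300))/(1+1/20) = 598/625 ≈ 0.956800
step 3 [3y] swap r/1=584/28767: DF=(1 − 584/28767·(0.978300+0.956800))/(1+584/28767) = 1177/1250 ≈ 0.941600
step 4 [4y] swap r/1=927/37840: DF=(1 − 927/37840·(0.978300+0.956800+0.941600))/(1+927/37840) = 9073/10000 ≈ 0.907300

1 1 9783/10000
2 2 598/625
3 3 1177/1250
4 4 9073/10000
s(3y) = (1/(1177/1250) − 1)/(3) = 73/3531 ≈ 2.0674%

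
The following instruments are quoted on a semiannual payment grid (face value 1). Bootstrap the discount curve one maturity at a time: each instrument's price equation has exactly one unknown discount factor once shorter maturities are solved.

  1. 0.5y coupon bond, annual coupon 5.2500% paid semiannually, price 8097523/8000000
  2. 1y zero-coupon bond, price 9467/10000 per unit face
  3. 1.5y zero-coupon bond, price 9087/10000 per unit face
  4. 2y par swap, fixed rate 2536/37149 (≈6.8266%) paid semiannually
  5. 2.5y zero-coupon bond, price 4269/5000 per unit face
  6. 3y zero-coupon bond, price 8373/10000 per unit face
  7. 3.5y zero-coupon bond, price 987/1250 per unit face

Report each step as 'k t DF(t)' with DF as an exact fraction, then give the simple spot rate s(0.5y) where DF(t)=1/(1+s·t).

1 1/2 9863/10000
2 1 9467/10000
3 3/2 9087/10000
4 2 2183/2500
5 5/2 4269/5000
6 3 8373/10000
7 7/2 987/1250
s(0.5y) = (1/(9863/10000) − 1)/(1/2) = 274/9863 ≈ 2.7781%

step 1 [0.5y] bond c/2=21/800: DF=(8097523/8000000 − 21/800·(0))/(1+21/800) = 9863/10000 ≈ 0.986300
step 2 [1y] zero: DF = P = 9467/10000 ≈ 0.946700
step 3 [1.5y] zero: DF = P = 9087/10000 ≈ 0.908700
step 4 [2y] swap r/2=1268/37149: DF=(1 − 1268/37149·(0.986300+0.946700+0.908700))/(1+1268/37149) = 2183/2500 ≈ 0.873200
step 5 [2.5y] zero: DF = P = 4269/5000 ≈ 0.853800
step 6 [3y] zero: DF = P = 8373/10000 ≈ 0.837300
step 7 [3.5y] zero: DF = P = 987/1250 ≈ 0.789600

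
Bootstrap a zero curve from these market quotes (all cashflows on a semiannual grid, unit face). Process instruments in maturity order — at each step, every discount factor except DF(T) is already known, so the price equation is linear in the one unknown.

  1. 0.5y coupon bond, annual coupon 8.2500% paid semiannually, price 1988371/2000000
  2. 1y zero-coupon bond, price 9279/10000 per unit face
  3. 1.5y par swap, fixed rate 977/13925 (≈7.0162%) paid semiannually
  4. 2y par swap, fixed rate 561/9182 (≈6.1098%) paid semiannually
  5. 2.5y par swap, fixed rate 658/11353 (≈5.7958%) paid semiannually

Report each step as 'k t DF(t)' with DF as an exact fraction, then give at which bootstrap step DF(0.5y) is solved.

step 1 [0.5y] bond c/2=33/800: DF=(1988371/2000000 − 33/800·(0))/(1+33/800) = 2387/2500 ≈ 0.954800
step 2 [1y] zero: DF = P = 9279/10000 ≈ 0.927900
step 3 [1.5y] swap r/2=977/27850: DF=(1 − 977/27850·(0.954800+0.927900))/(1+977/27850) = 9023/10000 ≈ 0.902300
step 4 [2y] swap r/2=561/18364: DF=(1 − 561/18364·(0.954800+0.927900+0.902300))/(1+561/18364) = 4439/5000 ≈ 0.887800
step 5 [2.5y] swap r/2=329/11353: DF=(1 − 329/11353·(0.954800+0.927900+0.902300+0.887800))/(1+329/11353) = 2171/2500 ≈ 0.868400

1 1/2 2387/2500
2 1 9279/10000
3 3/2 9023/10000
4 2 4439/5000
5 5/2 2171/2500
DF(0.5y) is solved at step 1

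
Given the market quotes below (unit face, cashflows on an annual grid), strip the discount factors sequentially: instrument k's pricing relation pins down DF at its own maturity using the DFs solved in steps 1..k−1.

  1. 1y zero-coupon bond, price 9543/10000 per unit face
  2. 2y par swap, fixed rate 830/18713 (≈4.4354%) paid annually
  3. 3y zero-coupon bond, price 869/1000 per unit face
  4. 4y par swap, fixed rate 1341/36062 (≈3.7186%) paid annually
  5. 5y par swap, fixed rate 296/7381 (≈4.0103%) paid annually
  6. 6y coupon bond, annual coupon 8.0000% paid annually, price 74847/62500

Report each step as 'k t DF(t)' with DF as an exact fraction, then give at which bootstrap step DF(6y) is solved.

step 1 [1y] zero: DF = P = 9543/10000 ≈ 0.954300
step 2 [2y] swap r/1=830/18713: DF=(1 − 830/18713·(0.954300))/(1+830/18713) = 917/1000 ≈ 0.917000
step 3 [3y] zero: DF = P = 869/1000 ≈ 0.869000
step 4 [4y] swap r/1=1341/36062: DF=(1 − 1341/36062·(0.954300+0.917000+0.869000))/(1+1341/36062) = 8659/10000 ≈ 0.865900
step 5 [5y] swap r/1=296/7381: DF=(1 − 296/7381·(0.954300+0.917000+0.869000+0.865900))/(1+296/7381) = 514/625 ≈ 0.822400
step 6 [6y] bond c/1=2/25: DF=(74847/62500 − 2/25·(0.954300+0.917000+0.869000+0.865900+0.822400))/(1+2/25) = 488/625 ≈ 0.780800

1 1 9543/10000
2 2 917/1000
3 3 869/1000
4 4 8659/10000
5 5 514/625
6 6 488/625
DF(6y) is solved at step 6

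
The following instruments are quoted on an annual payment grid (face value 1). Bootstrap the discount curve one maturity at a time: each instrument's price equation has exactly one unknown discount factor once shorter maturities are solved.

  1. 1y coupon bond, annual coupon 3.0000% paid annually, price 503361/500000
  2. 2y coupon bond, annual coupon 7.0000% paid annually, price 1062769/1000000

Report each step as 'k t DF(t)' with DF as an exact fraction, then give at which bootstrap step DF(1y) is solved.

step 1 [1y] bond c/1=3/100: DF=(503361/500000 − 3/100·(0))/(1+3/100) = 4887/5000 ≈ 0.977400
step 2 [2y] bond c/1=7/100: DF=(1062769/1000000 − 7/100·(0.977400))/(1+7/100) = 9293/10000 ≈ 0.929300

1 1 4887/5000
2 2 9293/10000
DF(1y) is solved at step 1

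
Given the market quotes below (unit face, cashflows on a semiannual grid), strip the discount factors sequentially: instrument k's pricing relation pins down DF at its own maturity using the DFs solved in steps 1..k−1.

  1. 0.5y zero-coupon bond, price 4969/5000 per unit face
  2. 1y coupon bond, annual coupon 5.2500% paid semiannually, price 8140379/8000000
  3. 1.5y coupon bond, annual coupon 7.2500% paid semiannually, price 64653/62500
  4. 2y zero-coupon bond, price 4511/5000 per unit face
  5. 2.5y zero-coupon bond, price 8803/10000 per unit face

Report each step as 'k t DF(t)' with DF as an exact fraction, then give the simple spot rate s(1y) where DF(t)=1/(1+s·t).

step 1 [0.5y] zero: DF = P = 4969/5000 ≈ 0.993800
step 2 [1y] bond c/2=21/800: DF=(8140379/8000000 − 21/800·(0.993800))/(1+21/800) = 9661/10000 ≈ 0.966100
step 3 [1.5y] bond c/2=29/800: DF=(64653/62500 − 29/800·(0.993800+0.966100))/(1+29/800) = 9297/10000 ≈ 0.929700
step 4 [2y] zero: DF = P = 4511/5000 ≈ 0.902200
step 5 [2.5y] zero: DF = P = 8803/10000 ≈ 0.880300

1 1/2 4969/5000
2 1 9661/10000
3 3/2 9297/10000
4 2 4511/5000
5 5/2 8803/10000
s(1y) = (1/(9661/10000) − 1)/(1) = 339/9661 ≈ 3.5090%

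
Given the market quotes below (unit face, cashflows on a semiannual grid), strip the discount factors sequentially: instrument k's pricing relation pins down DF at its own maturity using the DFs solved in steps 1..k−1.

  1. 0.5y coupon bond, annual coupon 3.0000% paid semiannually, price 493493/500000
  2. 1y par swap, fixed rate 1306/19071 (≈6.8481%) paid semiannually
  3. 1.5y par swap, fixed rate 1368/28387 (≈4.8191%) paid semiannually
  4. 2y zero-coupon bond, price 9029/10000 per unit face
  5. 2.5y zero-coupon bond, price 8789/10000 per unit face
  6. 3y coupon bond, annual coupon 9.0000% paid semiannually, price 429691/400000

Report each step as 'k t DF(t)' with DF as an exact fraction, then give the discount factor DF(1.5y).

step 1 [0.5y] bond c/2=3/200: DF=(493493/500000 − 3/200·(0))/(1+3/200) = 2431/2500 ≈ 0.972400
step 2 [1y] swap r/2=653/19071: DF=(1 − 653/19071·(0.972400))/(1+653/19071) = 9347/10000 ≈ 0.934700
step 3 [1.5y] swap r/2=684/28387: DF=(1 − 684/28387·(0.972400+0.934700))/(1+684/28387) = 2329/2500 ≈ 0.931600
step 4 [2y] zero: DF = P = 9029/10000 ≈ 0.902900
step 5 [2.5y] zero: DF = P = 8789/10000 ≈ 0.878900
step 6 [3y] bond c/2=9/200: DF=(429691/400000 − 9/200·(0.972400+0.934700+0.931600+0.902900+0.878900))/(1+9/200) = 829/1000 ≈ 0.829000

1 1/2 2431/2500
2 1 9347/10000
3 3/2 2329/2500
4 2 9029/10000
5 5/2 8789/10000
6 3 829/1000
DF(1.5y) = 2329/2500 ≈ 0.931600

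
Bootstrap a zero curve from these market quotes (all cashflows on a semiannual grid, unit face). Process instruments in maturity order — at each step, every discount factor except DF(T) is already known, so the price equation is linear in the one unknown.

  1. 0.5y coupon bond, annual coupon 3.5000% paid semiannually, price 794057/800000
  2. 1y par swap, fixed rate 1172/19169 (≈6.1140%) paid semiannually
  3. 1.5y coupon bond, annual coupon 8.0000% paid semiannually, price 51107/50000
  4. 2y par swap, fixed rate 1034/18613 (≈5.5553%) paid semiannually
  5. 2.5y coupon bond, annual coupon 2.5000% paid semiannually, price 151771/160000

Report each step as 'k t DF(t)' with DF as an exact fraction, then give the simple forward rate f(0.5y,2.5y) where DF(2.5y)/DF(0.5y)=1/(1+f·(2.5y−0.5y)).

1 1/2 1951/2000
2 1 4707/5000
3 3/2 9091/10000
4 2 4483/5000
5 5/2 8909/10000
f(0.5y,2.5y) = ((1951/2000)/(8909/10000) − 1)/(2) = 423/8909 ≈ 4.7480%

step 1 [0.5y] bond c/2=7/400: DF=(794057/800000 − 7/400·(0))/(1+7/400) = 1951/2000 ≈ 0.975500
step 2 [1y] swap r/2=586/19169: DF=(1 − 586/19169·(0.975500))/(1+586/19169) = 4707/5000 ≈ 0.941400
step 3 [1.5y] bond c/2=1/25: DF=(51107/50000 − 1/25·(0.975500+0.941400))/(1+1/25) = 9091/10000 ≈ 0.909100
step 4 [2y] swap r/2=517/18613: DF=(1 − 517/18613·(0.975500+0.941400+0.909100))/(1+517/18613) = 4483/5000 ≈ 0.896600
step 5 [2.5y] bond c/2=1/80: DF=(151771/160000 − 1/80·(0.975500+0.941400+0.909100+0.896600))/(1+1/80) = 8909/10000 ≈ 0.890900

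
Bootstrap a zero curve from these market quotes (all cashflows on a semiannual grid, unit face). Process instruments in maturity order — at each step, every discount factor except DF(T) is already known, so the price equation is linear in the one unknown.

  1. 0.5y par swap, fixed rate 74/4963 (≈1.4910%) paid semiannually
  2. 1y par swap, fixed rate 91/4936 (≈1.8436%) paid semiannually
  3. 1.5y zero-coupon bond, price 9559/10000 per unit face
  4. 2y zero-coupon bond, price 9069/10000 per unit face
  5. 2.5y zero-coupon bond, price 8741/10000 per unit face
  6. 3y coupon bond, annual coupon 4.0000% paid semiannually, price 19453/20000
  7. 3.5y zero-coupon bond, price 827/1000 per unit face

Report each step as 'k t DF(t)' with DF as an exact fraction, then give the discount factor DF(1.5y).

step 1 [0.5y] swap r/2=37/4963: DF=(1 − 37/4963·(0))/(1+37/4963) = 4963/5000 ≈ 0.992600
step 2 [1y] swap r/2=91/9872: DF=(1 − 91/9872·(0.992600))/(1+91/9872) = 4909/5000 ≈ 0.981800
step 3 [1.5y] zero: DF = P = 9559/10000 ≈ 0.955900
step 4 [2y] zero: DF = P = 9069/10000 ≈ 0.906900
step 5 [2.5y] zero: DF = P = 8741/10000 ≈ 0.874100
step 6 [3y] bond c/2=1/50: DF=(19453/20000 − 1/50·(0.992600+0.981800+0.955900+0.906900+0.874100))/(1+1/50) = 2153/2500 ≈ 0.861200
step 7 [3.5y] zero: DF = P = 827/1000 ≈ 0.827000

1 1/2 4963/5000
2 1 4909/5000
3 3/2 9559/10000
4 2 9069/10000
5 5/2 8741/10000
6 3 2153/2500
7 7/2 827/1000
DF(1.5y) = 9559/10000 ≈ 0.955900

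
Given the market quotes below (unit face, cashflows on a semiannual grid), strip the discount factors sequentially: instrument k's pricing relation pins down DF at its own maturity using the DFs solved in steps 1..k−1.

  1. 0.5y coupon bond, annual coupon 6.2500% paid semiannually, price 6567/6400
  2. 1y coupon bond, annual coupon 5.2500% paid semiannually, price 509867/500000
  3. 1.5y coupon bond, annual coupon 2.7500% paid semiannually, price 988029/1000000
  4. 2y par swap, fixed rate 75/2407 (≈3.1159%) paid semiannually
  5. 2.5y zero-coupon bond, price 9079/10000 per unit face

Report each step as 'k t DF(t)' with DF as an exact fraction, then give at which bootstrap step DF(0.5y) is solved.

step 1 [0.5y] bond c/2=1/32: DF=(6567/6400 − 1/32·(0))/(1+1/32) = 199/200 ≈ 0.995000
step 2 [1y] bond c/2=21/800: DF=(509867/500000 − 21/800·(0.995000))/(1+21/800) = 4841/5000 ≈ 0.968200
step 3 [1.5y] bond c/2=11/800: DF=(988029/1000000 − 11/800·(0.995000+0.968200))/(1+11/800) = 237/250 ≈ 0.948000
step 4 [2y] swap r/2=75/4814: DF=(1 − 75/4814·(0.995000+0.968200+0.948000))/(1+75/4814) = 47/50 ≈ 0.940000
step 5 [2.5y] zero: DF = P = 9079/10000 ≈ 0.907900

1 1/2 199/200
2 1 4841/5000
3 3/2 237/250
4 2 47/50
5 5/2 9079/10000
DF(0.5y) is solved at step 1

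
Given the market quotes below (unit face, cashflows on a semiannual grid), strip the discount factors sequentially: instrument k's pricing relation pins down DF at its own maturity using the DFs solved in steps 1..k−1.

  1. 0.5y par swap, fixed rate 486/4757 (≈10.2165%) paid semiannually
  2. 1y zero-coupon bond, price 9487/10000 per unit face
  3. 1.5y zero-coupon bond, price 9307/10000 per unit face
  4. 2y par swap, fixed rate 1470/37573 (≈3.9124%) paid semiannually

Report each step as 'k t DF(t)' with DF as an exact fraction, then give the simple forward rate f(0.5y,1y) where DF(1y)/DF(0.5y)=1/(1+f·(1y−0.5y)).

1 1/2 4757/5000
2 1 9487/10000
3 3/2 9307/10000
4 2 1853/2000
f(0.5y,1y) = ((4757/5000)/(9487/10000) − 1)/(1/2) = 54/9487 ≈ 0.5692%

step 1 [0.5y] swap r/2=243/4757: DF=(1 − 243/4757·(0))/(1+243/4757) = 4757/5000 ≈ 0.951400
step 2 [1y] zero: DF = P = 9487/10000 ≈ 0.948700
step 3 [1.5y] zero: DF = P = 9307/10000 ≈ 0.930700
step 4 [2y] swap r/2=735/37573: DF=(1 − 735/37573·(0.951400+0.948700+0.930700))/(1+735/37573) = 1853/2000 ≈ 0.926500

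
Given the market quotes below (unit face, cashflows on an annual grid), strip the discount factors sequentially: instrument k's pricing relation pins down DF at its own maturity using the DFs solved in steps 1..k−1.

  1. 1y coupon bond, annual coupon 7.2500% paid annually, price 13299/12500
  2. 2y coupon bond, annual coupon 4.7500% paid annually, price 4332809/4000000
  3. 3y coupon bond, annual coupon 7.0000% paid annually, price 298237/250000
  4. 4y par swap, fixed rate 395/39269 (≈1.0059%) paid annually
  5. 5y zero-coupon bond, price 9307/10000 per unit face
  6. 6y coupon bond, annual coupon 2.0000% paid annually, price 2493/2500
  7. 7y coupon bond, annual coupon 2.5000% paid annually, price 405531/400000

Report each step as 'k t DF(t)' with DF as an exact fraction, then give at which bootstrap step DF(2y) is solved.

step 1 [1y] bond c/1=29/400: DF=(13299/12500 − 29/400·(0))/(1+29/400) = 124/125 ≈ 0.992000
step 2 [2y] bond c/1=19/400: DF=(4332809/4000000 − 19/400·(0.992000))/(1+19/400) = 9891/10000 ≈ 0.989100
step 3 [3y] bond c/1=7/100: DF=(298237/250000 − 7/100·(0.992000+0.989100))/(1+7/100) = 9853/10000 ≈ 0.985300
step 4 [4y] swap r/1=395/39269: DF=(1 − 395/39269·(0.992000+0.989100+0.985300))/(1+395/39269) = 1921/2000 ≈ 0.960500
step 5 [5y] zero: DF = P = 9307/10000 ≈ 0.930700
step 6 [6y] bond c/1=1/50: DF=(2493/2500 − 1/50·(0.992000+0.989100+0.985300+0.960500+0.930700))/(1+1/50) = 1103/1250 ≈ 0.882400
step 7 [7y] bond c/1=1/40: DF=(405531/400000 − 1/40·(0.992000+0.989100+0.985300+0.960500+0.930700+0.882400))/(1+1/40) = 8491/10000 ≈ 0.849100

1 1 124/125
2 2 9891/10000
3 3 9853/10000
4 4 1921/2000
5 5 9307/10000
6 6 1103/1250
7 7 8491/10000
DF(2y) is solved at step 2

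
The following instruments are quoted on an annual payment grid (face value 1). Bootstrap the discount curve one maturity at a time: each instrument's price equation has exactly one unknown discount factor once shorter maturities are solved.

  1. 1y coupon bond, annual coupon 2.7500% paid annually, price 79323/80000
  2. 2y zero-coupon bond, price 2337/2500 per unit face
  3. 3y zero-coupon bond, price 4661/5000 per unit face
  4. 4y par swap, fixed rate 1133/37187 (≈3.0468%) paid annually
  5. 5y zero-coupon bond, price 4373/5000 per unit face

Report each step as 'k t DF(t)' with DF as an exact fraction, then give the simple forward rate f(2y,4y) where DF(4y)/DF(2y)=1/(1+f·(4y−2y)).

1 1 193/200
2 2 2337/2500
3 3 4661/5000
4 4 8867/10000
5 5 4373/5000
f(2y,4y) = ((2337/2500)/(8867/10000) − 1)/(2) = 481/17734 ≈ 2.7123%

step 1 [1y] bond c/1=11/400: DF=(79323/80000 − 11/400·(0))/(1+11/400) = 193/200 ≈ 0.965000
step 2 [2y] zero: DF = P = 2337/2500 ≈ 0.934800
step 3 [3y] zero: DF = P = 4661/5000 ≈ 0.932200
step 4 [4y] swap r/1=1133/37187: DF=(1 − 1133/37187·(0.965000+0.934800+0.932200))/(1+1133/37187) = 8867/10000 ≈ 0.886700
step 5 [5y] zero: DF = P = 4373/5000 ≈ 0.874600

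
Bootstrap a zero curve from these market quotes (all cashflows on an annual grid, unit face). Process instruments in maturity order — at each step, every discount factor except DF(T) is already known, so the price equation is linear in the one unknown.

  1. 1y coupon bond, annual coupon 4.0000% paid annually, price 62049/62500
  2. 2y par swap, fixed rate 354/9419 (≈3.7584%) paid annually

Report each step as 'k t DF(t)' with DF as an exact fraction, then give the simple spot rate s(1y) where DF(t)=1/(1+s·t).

step 1 [1y] bond c/1=1/25: DF=(62049/62500 − 1/25·(0))/(1+1/25) = 4773/5000 ≈ 0.954600
step 2 [2y] swap r/1=354/9419: DF=(1 − 354/9419·(0.954600))/(1+354/9419) = 2323/2500 ≈ 0.929200

1 1 4773/5000
2 2 2323/2500
s(1y) = (1/(4773/5000) − 1)/(1) = 227/4773 ≈ 4.7559%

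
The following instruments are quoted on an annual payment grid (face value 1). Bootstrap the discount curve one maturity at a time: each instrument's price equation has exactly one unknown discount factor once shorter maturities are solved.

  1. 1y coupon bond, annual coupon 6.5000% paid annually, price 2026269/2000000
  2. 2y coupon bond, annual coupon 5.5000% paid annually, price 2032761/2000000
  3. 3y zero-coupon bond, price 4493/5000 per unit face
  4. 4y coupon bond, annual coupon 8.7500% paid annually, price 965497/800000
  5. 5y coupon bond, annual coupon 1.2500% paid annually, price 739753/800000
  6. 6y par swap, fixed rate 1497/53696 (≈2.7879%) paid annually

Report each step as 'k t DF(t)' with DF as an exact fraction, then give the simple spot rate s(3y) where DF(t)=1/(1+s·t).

1 1 9513/10000
2 2 4569/5000
3 3 4493/5000
4 4 4437/5000
5 5 4341/5000
6 6 8503/10000
s(3y) = (1/(4493/5000) − 1)/(3) = 169/4493 ≈ 3.7614%

step 1 [1y] bond c/1=13/200: DF=(2026269/2000000 − 13/200·(0))/(1+13/200) = 9513/10000 ≈ 0.951300
step 2 [2y] bond c/1=11/200: DF=(2032761/2000000 − 11/200·(0.951300))/(1+11/200) = 4569/5000 ≈ 0.913800
step 3 [3y] zero: DF = P = 4493/5000 ≈ 0.898600
step 4 [4y] bond c/1=7/80: DF=(965497/800000 − 7/80·(0.951300+0.913800+0.898600))/(1+7/80) = 4437/5000 ≈ 0.887400
step 5 [5y] bond c/1=1/80: DF=(739753/800000 − 1/80·(0.951300+0.913800+0.898600+0.887400))/(1+1/80) = 4341/5000 ≈ 0.868200
step 6 [6y] swap r/1=1497/53696: DF=(1 − 1497/53696·(0.951300+0.913800+0.898600+0.887400+0.868200))/(1+1497/53696) = 8503/10000 ≈ 0.850300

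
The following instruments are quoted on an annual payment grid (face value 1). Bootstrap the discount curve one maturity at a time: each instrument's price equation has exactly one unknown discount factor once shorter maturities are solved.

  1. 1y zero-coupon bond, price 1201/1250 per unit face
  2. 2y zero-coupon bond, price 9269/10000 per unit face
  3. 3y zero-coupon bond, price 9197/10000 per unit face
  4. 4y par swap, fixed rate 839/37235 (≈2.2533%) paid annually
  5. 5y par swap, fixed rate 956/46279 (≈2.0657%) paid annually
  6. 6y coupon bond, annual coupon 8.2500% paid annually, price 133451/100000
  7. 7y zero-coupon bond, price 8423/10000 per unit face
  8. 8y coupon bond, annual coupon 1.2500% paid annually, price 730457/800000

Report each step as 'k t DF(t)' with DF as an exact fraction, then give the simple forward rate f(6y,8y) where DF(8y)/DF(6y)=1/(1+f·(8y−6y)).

step 1 [1y] zero: DF = P = 1201/1250 ≈ 0.960800
step 2 [2y] zero: DF = P = 9269/10000 ≈ 0.926900
step 3 [3y] zero: DF = P = 9197/10000 ≈ 0.919700
step 4 [4y] swap r/1=839/37235: DF=(1 − 839/37235·(0.960800+0.926900+0.919700))/(1+839/37235) = 9161/10000 ≈ 0.916100
step 5 [5y] swap r/1=956/46279: DF=(1 − 956/46279·(0.960800+0.926900+0.919700+0.916100))/(1+956/46279) = 2261/2500 ≈ 0.904400
step 6 [6y] bond c/1=33/400: DF=(133451/100000 − 33/400·(0.960800+0.926900+0.919700+0.916100+0.904400))/(1+33/400) = 8801/10000 ≈ 0.880100
step 7 [7y] zero: DF = P = 8423/10000 ≈ 0.842300
step 8 [8y] bond c/1=1/80: DF=(730457/800000 − 1/80·(0.960800+0.926900+0.919700+0.916100+0.904400+0.880100+0.842300))/(1+1/80) = 4117/5000 ≈ 0.823400

1 1 1201/1250
2 2 9269/10000
3 3 9197/10000
4 4 9161/10000
5 5 2261/2500
6 6 8801/10000
7 7 8423/10000
8 8 4117/5000
f(6y,8y) = ((8801/10000)/(4117/5000) − 1)/(2) = 567/16468 ≈ 3.4430%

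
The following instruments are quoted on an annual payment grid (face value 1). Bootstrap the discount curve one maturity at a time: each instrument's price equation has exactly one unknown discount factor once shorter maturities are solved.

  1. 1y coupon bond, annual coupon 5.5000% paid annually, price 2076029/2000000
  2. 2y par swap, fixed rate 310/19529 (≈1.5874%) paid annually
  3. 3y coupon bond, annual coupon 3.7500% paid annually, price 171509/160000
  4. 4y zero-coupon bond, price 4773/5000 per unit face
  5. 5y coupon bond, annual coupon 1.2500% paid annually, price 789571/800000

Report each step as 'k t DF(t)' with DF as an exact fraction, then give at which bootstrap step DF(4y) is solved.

1 1 9839/10000
2 2 969/1000
3 3 4813/5000
4 4 4773/5000
5 5 927/1000
DF(4y) is solved at step 4

step 1 [1y] bond c/1=11/200: DF=(2076029/2000000 − 11/200·(0))/(1+11/200) = 9839/10000 ≈ 0.983900
step 2 [2y] swap r/1=310/19529: DF=(1 − 310/19529·(0.983900))/(1+310/19529) = 969/1000 ≈ 0.969000
step 3 [3y] bond c/1=3/80: DF=(171509/160000 − 3/80·(0.983900+0.969000))/(1+3/80) = 4813/5000 ≈ 0.962600
step 4 [4y] zero: DF = P = 4773/5000 ≈ 0.954600
step 5 [5y] bond c/1=1/80: DF=(789571/800000 − 1/80·(0.983900+0.969000+0.962600+0.954600))/(1+1/80) = 927/1000 ≈ 0.927000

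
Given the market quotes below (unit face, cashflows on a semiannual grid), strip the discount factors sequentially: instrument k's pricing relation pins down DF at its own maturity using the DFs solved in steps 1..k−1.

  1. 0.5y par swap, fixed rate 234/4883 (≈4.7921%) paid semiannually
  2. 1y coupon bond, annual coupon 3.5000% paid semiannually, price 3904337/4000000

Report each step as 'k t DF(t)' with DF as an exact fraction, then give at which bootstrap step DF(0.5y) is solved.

1 1/2 4883/5000
2 1 377/400
DF(0.5y) is solved at step 1

step 1 [0.5y] swap r/2=117/4883: DF=(1 − 117/4883·(0))/(1+117/4883) = 4883/5000 ≈ 0.976600
step 2 [1y] bond c/2=7/400: DF=(3904337/4000000 − 7/400·(0.976600))/(1+7/400) = 377/400 ≈ 0.942500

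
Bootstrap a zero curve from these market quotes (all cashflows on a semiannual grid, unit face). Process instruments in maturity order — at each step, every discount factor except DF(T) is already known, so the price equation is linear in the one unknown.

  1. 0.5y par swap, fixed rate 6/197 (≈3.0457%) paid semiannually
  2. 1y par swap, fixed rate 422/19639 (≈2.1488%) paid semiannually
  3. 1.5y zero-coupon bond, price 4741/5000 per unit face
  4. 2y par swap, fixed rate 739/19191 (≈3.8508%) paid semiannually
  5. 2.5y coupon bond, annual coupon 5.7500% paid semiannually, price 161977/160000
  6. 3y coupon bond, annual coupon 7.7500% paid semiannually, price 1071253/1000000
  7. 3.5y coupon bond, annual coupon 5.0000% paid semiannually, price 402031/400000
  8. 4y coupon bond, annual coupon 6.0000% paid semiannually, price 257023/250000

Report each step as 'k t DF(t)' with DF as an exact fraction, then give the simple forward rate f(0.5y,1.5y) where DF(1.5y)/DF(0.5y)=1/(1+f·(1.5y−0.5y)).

step 1 [0.5y] swap r/2=3/197: DF=(1 − 3/197·(0))/(1+3/197) = 197/200 ≈ 0.985000
step 2 [1y] swap r/2=211/19639: DF=(1 − 211/19639·(0.985000))/(1+211/19639) = 9789/10000 ≈ 0.978900
step 3 [1.5y] zero: DF = P = 4741/5000 ≈ 0.948200
step 4 [2y] swap r/2=739/38382: DF=(1 − 739/38382·(0.985000+0.978900+0.948200))/(1+739/38382) = 9261/10000 ≈ 0.926100
step 5 [2.5y] bond c/2=23/800: DF=(161977/160000 − 23/800·(0.985000+0.978900+0.948200+0.926100))/(1+23/800) = 548/625 ≈ 0.876800
step 6 [3y] bond c/2=31/800: DF=(1071253/1000000 − 31/800·(0.985000+0.978900+0.948200+0.926100+0.876800))/(1+31/800) = 4277/5000 ≈ 0.855400
step 7 [3.5y] bond c/2=1/40: DF=(402031/400000 − 1/40·(0.985000+0.978900+0.948200+0.926100+0.876800+0.855400))/(1+1/40) = 8447/10000 ≈ 0.844700
step 8 [4y] bond c/2=3/100: DF=(257023/250000 − 3/100·(0.985000+0.978900+0.948200+0.926100+0.876800+0.855400+0.844700))/(1+3/100) = 8113/10000 ≈ 0.811300

1 1/2 197/200
2 1 9789/10000
3 3/2 4741/5000
4 2 9261/10000
5 5/2 548/625
6 3 4277/5000
7 7/2 8447/10000
8 4 8113/10000
f(0.5y,1.5y) = ((197/200)/(4741/5000) − 1)/(1) = 184/4741 ≈ 3.8810%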